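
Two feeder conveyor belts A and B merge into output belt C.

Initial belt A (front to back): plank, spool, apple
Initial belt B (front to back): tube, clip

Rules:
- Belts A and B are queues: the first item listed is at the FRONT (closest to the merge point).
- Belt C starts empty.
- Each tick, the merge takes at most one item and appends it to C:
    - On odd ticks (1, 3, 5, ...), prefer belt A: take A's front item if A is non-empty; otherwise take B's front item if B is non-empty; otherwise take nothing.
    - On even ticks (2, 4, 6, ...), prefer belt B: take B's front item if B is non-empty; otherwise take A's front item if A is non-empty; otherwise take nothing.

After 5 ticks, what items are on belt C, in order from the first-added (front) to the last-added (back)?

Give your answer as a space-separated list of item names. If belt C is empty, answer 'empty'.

Answer: plank tube spool clip apple

Derivation:
Tick 1: prefer A, take plank from A; A=[spool,apple] B=[tube,clip] C=[plank]
Tick 2: prefer B, take tube from B; A=[spool,apple] B=[clip] C=[plank,tube]
Tick 3: prefer A, take spool from A; A=[apple] B=[clip] C=[plank,tube,spool]
Tick 4: prefer B, take clip from B; A=[apple] B=[-] C=[plank,tube,spool,clip]
Tick 5: prefer A, take apple from A; A=[-] B=[-] C=[plank,tube,spool,clip,apple]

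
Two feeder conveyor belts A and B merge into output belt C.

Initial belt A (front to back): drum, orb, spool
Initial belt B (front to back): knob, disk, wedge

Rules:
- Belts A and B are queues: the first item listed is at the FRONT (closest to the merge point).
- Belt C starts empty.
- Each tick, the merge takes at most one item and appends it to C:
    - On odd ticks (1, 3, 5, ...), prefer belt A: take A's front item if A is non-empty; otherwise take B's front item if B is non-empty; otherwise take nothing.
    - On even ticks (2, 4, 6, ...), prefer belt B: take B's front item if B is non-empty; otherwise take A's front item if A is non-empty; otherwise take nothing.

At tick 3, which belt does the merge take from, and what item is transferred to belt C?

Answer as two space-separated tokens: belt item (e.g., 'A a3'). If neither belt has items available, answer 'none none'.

Tick 1: prefer A, take drum from A; A=[orb,spool] B=[knob,disk,wedge] C=[drum]
Tick 2: prefer B, take knob from B; A=[orb,spool] B=[disk,wedge] C=[drum,knob]
Tick 3: prefer A, take orb from A; A=[spool] B=[disk,wedge] C=[drum,knob,orb]

Answer: A orb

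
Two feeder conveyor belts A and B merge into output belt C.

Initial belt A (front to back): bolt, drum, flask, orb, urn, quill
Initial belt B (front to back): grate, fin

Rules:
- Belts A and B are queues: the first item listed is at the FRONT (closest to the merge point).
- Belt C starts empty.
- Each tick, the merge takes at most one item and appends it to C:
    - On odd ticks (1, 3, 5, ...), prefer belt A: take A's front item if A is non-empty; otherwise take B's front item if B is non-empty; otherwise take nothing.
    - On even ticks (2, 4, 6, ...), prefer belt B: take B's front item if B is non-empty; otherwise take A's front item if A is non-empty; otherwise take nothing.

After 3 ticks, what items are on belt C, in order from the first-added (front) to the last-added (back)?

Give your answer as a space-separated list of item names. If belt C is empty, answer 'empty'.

Answer: bolt grate drum

Derivation:
Tick 1: prefer A, take bolt from A; A=[drum,flask,orb,urn,quill] B=[grate,fin] C=[bolt]
Tick 2: prefer B, take grate from B; A=[drum,flask,orb,urn,quill] B=[fin] C=[bolt,grate]
Tick 3: prefer A, take drum from A; A=[flask,orb,urn,quill] B=[fin] C=[bolt,grate,drum]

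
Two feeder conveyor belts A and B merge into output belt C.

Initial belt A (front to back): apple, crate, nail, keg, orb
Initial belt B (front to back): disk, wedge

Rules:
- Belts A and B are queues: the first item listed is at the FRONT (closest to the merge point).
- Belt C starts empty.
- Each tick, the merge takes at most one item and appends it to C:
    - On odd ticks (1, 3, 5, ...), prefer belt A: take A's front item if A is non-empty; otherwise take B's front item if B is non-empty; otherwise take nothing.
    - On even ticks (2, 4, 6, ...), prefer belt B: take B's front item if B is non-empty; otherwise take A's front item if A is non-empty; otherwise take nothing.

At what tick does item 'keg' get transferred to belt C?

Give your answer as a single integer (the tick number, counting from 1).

Tick 1: prefer A, take apple from A; A=[crate,nail,keg,orb] B=[disk,wedge] C=[apple]
Tick 2: prefer B, take disk from B; A=[crate,nail,keg,orb] B=[wedge] C=[apple,disk]
Tick 3: prefer A, take crate from A; A=[nail,keg,orb] B=[wedge] C=[apple,disk,crate]
Tick 4: prefer B, take wedge from B; A=[nail,keg,orb] B=[-] C=[apple,disk,crate,wedge]
Tick 5: prefer A, take nail from A; A=[keg,orb] B=[-] C=[apple,disk,crate,wedge,nail]
Tick 6: prefer B, take keg from A; A=[orb] B=[-] C=[apple,disk,crate,wedge,nail,keg]

Answer: 6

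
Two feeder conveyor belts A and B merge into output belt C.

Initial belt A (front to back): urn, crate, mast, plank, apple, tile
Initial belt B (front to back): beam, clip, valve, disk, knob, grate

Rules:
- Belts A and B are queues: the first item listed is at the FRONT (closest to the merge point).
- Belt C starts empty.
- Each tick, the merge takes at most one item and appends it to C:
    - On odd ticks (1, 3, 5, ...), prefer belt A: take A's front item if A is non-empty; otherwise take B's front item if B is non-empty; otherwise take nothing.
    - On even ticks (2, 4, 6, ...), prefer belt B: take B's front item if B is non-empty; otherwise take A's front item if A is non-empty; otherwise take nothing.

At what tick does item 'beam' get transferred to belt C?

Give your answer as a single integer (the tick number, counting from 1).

Tick 1: prefer A, take urn from A; A=[crate,mast,plank,apple,tile] B=[beam,clip,valve,disk,knob,grate] C=[urn]
Tick 2: prefer B, take beam from B; A=[crate,mast,plank,apple,tile] B=[clip,valve,disk,knob,grate] C=[urn,beam]

Answer: 2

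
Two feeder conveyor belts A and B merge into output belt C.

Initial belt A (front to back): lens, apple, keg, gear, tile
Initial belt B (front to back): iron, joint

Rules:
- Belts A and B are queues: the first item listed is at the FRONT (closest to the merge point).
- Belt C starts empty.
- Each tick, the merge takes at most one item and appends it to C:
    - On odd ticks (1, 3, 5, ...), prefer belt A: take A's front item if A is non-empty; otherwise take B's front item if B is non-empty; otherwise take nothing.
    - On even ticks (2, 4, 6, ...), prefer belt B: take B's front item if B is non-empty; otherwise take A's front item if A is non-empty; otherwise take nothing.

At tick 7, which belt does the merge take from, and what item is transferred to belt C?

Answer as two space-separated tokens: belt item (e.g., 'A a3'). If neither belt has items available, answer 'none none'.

Tick 1: prefer A, take lens from A; A=[apple,keg,gear,tile] B=[iron,joint] C=[lens]
Tick 2: prefer B, take iron from B; A=[apple,keg,gear,tile] B=[joint] C=[lens,iron]
Tick 3: prefer A, take apple from A; A=[keg,gear,tile] B=[joint] C=[lens,iron,apple]
Tick 4: prefer B, take joint from B; A=[keg,gear,tile] B=[-] C=[lens,iron,apple,joint]
Tick 5: prefer A, take keg from A; A=[gear,tile] B=[-] C=[lens,iron,apple,joint,keg]
Tick 6: prefer B, take gear from A; A=[tile] B=[-] C=[lens,iron,apple,joint,keg,gear]
Tick 7: prefer A, take tile from A; A=[-] B=[-] C=[lens,iron,apple,joint,keg,gear,tile]

Answer: A tile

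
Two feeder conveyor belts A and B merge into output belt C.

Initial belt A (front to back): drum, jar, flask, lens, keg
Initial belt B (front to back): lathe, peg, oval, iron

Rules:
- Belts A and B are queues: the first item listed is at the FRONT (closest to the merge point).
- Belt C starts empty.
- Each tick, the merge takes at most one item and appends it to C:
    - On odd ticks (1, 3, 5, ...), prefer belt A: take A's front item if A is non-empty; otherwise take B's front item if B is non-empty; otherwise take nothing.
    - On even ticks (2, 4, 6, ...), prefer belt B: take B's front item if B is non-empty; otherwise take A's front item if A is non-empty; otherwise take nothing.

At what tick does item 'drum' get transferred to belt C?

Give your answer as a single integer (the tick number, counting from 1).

Tick 1: prefer A, take drum from A; A=[jar,flask,lens,keg] B=[lathe,peg,oval,iron] C=[drum]

Answer: 1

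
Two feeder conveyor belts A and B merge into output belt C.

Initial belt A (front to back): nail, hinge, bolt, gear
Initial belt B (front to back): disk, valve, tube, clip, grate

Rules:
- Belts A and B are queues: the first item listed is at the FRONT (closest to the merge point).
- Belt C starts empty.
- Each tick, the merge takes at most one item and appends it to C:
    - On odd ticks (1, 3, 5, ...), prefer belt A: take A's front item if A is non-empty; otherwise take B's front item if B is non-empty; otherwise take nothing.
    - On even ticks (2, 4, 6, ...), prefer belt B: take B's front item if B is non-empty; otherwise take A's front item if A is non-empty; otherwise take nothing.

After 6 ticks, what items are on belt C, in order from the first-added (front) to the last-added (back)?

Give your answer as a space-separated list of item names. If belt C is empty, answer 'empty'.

Tick 1: prefer A, take nail from A; A=[hinge,bolt,gear] B=[disk,valve,tube,clip,grate] C=[nail]
Tick 2: prefer B, take disk from B; A=[hinge,bolt,gear] B=[valve,tube,clip,grate] C=[nail,disk]
Tick 3: prefer A, take hinge from A; A=[bolt,gear] B=[valve,tube,clip,grate] C=[nail,disk,hinge]
Tick 4: prefer B, take valve from B; A=[bolt,gear] B=[tube,clip,grate] C=[nail,disk,hinge,valve]
Tick 5: prefer A, take bolt from A; A=[gear] B=[tube,clip,grate] C=[nail,disk,hinge,valve,bolt]
Tick 6: prefer B, take tube from B; A=[gear] B=[clip,grate] C=[nail,disk,hinge,valve,bolt,tube]

Answer: nail disk hinge valve bolt tube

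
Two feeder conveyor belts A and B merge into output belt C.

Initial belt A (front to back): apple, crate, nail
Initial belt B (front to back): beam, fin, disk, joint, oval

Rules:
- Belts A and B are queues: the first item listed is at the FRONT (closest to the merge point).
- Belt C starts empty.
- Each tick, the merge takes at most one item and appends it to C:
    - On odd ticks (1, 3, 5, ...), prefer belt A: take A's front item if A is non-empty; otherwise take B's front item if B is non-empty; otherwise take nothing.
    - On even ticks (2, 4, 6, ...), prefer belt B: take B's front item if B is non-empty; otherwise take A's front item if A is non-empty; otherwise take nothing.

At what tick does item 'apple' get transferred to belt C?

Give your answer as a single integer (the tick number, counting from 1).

Answer: 1

Derivation:
Tick 1: prefer A, take apple from A; A=[crate,nail] B=[beam,fin,disk,joint,oval] C=[apple]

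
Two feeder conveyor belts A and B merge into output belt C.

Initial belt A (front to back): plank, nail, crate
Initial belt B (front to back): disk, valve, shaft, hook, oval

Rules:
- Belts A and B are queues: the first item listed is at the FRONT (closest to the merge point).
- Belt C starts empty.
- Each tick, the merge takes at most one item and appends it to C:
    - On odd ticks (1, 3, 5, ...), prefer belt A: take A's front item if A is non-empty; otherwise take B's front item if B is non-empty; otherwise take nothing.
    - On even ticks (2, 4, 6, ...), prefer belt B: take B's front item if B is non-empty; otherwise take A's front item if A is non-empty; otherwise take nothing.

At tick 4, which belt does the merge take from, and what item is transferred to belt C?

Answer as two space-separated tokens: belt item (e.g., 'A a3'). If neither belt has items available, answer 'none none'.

Answer: B valve

Derivation:
Tick 1: prefer A, take plank from A; A=[nail,crate] B=[disk,valve,shaft,hook,oval] C=[plank]
Tick 2: prefer B, take disk from B; A=[nail,crate] B=[valve,shaft,hook,oval] C=[plank,disk]
Tick 3: prefer A, take nail from A; A=[crate] B=[valve,shaft,hook,oval] C=[plank,disk,nail]
Tick 4: prefer B, take valve from B; A=[crate] B=[shaft,hook,oval] C=[plank,disk,nail,valve]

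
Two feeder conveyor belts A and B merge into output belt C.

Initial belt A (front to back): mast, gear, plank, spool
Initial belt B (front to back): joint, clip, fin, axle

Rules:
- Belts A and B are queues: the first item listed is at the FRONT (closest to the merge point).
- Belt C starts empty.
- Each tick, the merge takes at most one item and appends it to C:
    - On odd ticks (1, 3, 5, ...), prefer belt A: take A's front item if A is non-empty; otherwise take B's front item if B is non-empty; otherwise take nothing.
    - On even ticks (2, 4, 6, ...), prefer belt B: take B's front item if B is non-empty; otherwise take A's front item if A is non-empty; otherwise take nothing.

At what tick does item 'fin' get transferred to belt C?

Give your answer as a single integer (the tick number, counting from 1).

Tick 1: prefer A, take mast from A; A=[gear,plank,spool] B=[joint,clip,fin,axle] C=[mast]
Tick 2: prefer B, take joint from B; A=[gear,plank,spool] B=[clip,fin,axle] C=[mast,joint]
Tick 3: prefer A, take gear from A; A=[plank,spool] B=[clip,fin,axle] C=[mast,joint,gear]
Tick 4: prefer B, take clip from B; A=[plank,spool] B=[fin,axle] C=[mast,joint,gear,clip]
Tick 5: prefer A, take plank from A; A=[spool] B=[fin,axle] C=[mast,joint,gear,clip,plank]
Tick 6: prefer B, take fin from B; A=[spool] B=[axle] C=[mast,joint,gear,clip,plank,fin]

Answer: 6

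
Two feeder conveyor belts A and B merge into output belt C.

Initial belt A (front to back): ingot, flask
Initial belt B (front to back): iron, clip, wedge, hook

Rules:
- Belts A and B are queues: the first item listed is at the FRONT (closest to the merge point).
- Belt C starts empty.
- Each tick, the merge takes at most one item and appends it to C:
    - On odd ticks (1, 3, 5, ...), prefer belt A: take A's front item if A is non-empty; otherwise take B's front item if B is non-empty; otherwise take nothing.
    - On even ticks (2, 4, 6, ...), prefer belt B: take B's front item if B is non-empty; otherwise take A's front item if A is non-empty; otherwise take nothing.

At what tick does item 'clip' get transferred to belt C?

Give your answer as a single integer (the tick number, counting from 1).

Tick 1: prefer A, take ingot from A; A=[flask] B=[iron,clip,wedge,hook] C=[ingot]
Tick 2: prefer B, take iron from B; A=[flask] B=[clip,wedge,hook] C=[ingot,iron]
Tick 3: prefer A, take flask from A; A=[-] B=[clip,wedge,hook] C=[ingot,iron,flask]
Tick 4: prefer B, take clip from B; A=[-] B=[wedge,hook] C=[ingot,iron,flask,clip]

Answer: 4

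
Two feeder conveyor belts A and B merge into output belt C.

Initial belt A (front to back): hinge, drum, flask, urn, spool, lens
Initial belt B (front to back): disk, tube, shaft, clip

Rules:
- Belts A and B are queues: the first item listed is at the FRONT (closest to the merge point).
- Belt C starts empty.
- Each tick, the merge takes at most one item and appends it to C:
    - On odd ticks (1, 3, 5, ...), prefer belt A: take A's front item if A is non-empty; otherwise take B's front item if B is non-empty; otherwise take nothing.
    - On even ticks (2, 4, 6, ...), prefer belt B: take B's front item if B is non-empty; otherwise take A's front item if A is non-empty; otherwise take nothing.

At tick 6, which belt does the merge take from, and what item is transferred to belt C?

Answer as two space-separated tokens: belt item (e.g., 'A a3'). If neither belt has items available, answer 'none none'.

Answer: B shaft

Derivation:
Tick 1: prefer A, take hinge from A; A=[drum,flask,urn,spool,lens] B=[disk,tube,shaft,clip] C=[hinge]
Tick 2: prefer B, take disk from B; A=[drum,flask,urn,spool,lens] B=[tube,shaft,clip] C=[hinge,disk]
Tick 3: prefer A, take drum from A; A=[flask,urn,spool,lens] B=[tube,shaft,clip] C=[hinge,disk,drum]
Tick 4: prefer B, take tube from B; A=[flask,urn,spool,lens] B=[shaft,clip] C=[hinge,disk,drum,tube]
Tick 5: prefer A, take flask from A; A=[urn,spool,lens] B=[shaft,clip] C=[hinge,disk,drum,tube,flask]
Tick 6: prefer B, take shaft from B; A=[urn,spool,lens] B=[clip] C=[hinge,disk,drum,tube,flask,shaft]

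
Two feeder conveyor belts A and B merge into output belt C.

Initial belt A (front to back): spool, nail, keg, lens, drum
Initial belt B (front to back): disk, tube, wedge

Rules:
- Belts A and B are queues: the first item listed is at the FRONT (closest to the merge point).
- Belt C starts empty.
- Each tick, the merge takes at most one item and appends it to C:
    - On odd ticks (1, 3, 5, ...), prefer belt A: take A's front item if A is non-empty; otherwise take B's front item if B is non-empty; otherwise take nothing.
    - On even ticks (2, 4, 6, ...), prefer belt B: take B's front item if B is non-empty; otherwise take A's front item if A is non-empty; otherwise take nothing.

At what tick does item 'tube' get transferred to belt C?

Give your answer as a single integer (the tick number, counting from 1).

Tick 1: prefer A, take spool from A; A=[nail,keg,lens,drum] B=[disk,tube,wedge] C=[spool]
Tick 2: prefer B, take disk from B; A=[nail,keg,lens,drum] B=[tube,wedge] C=[spool,disk]
Tick 3: prefer A, take nail from A; A=[keg,lens,drum] B=[tube,wedge] C=[spool,disk,nail]
Tick 4: prefer B, take tube from B; A=[keg,lens,drum] B=[wedge] C=[spool,disk,nail,tube]

Answer: 4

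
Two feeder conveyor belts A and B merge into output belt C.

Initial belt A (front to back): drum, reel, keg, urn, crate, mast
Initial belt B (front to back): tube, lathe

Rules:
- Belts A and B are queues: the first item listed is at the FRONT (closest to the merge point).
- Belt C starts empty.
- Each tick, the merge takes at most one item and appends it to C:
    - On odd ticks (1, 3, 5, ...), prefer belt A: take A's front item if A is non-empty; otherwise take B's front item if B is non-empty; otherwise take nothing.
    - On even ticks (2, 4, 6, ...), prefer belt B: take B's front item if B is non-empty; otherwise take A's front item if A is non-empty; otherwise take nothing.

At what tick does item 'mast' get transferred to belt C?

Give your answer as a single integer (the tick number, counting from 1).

Answer: 8

Derivation:
Tick 1: prefer A, take drum from A; A=[reel,keg,urn,crate,mast] B=[tube,lathe] C=[drum]
Tick 2: prefer B, take tube from B; A=[reel,keg,urn,crate,mast] B=[lathe] C=[drum,tube]
Tick 3: prefer A, take reel from A; A=[keg,urn,crate,mast] B=[lathe] C=[drum,tube,reel]
Tick 4: prefer B, take lathe from B; A=[keg,urn,crate,mast] B=[-] C=[drum,tube,reel,lathe]
Tick 5: prefer A, take keg from A; A=[urn,crate,mast] B=[-] C=[drum,tube,reel,lathe,keg]
Tick 6: prefer B, take urn from A; A=[crate,mast] B=[-] C=[drum,tube,reel,lathe,keg,urn]
Tick 7: prefer A, take crate from A; A=[mast] B=[-] C=[drum,tube,reel,lathe,keg,urn,crate]
Tick 8: prefer B, take mast from A; A=[-] B=[-] C=[drum,tube,reel,lathe,keg,urn,crate,mast]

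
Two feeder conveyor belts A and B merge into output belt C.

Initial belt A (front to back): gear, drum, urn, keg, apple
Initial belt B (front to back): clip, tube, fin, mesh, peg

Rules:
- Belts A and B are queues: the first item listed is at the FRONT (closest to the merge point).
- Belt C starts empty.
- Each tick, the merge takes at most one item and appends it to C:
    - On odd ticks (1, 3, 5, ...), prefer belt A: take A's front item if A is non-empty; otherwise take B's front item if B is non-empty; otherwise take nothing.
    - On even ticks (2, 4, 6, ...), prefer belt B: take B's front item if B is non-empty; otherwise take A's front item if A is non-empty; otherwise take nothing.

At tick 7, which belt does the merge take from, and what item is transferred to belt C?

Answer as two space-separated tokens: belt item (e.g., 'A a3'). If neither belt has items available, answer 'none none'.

Tick 1: prefer A, take gear from A; A=[drum,urn,keg,apple] B=[clip,tube,fin,mesh,peg] C=[gear]
Tick 2: prefer B, take clip from B; A=[drum,urn,keg,apple] B=[tube,fin,mesh,peg] C=[gear,clip]
Tick 3: prefer A, take drum from A; A=[urn,keg,apple] B=[tube,fin,mesh,peg] C=[gear,clip,drum]
Tick 4: prefer B, take tube from B; A=[urn,keg,apple] B=[fin,mesh,peg] C=[gear,clip,drum,tube]
Tick 5: prefer A, take urn from A; A=[keg,apple] B=[fin,mesh,peg] C=[gear,clip,drum,tube,urn]
Tick 6: prefer B, take fin from B; A=[keg,apple] B=[mesh,peg] C=[gear,clip,drum,tube,urn,fin]
Tick 7: prefer A, take keg from A; A=[apple] B=[mesh,peg] C=[gear,clip,drum,tube,urn,fin,keg]

Answer: A keg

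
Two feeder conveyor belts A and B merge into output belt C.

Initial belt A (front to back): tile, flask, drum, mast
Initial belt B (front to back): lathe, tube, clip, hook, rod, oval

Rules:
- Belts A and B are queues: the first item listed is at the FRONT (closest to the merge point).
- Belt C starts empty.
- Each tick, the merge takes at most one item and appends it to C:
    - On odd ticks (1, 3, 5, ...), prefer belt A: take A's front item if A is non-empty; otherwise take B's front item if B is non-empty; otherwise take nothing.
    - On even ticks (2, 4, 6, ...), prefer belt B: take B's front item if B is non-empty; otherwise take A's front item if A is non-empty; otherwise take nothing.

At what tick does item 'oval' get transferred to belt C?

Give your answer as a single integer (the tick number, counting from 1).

Tick 1: prefer A, take tile from A; A=[flask,drum,mast] B=[lathe,tube,clip,hook,rod,oval] C=[tile]
Tick 2: prefer B, take lathe from B; A=[flask,drum,mast] B=[tube,clip,hook,rod,oval] C=[tile,lathe]
Tick 3: prefer A, take flask from A; A=[drum,mast] B=[tube,clip,hook,rod,oval] C=[tile,lathe,flask]
Tick 4: prefer B, take tube from B; A=[drum,mast] B=[clip,hook,rod,oval] C=[tile,lathe,flask,tube]
Tick 5: prefer A, take drum from A; A=[mast] B=[clip,hook,rod,oval] C=[tile,lathe,flask,tube,drum]
Tick 6: prefer B, take clip from B; A=[mast] B=[hook,rod,oval] C=[tile,lathe,flask,tube,drum,clip]
Tick 7: prefer A, take mast from A; A=[-] B=[hook,rod,oval] C=[tile,lathe,flask,tube,drum,clip,mast]
Tick 8: prefer B, take hook from B; A=[-] B=[rod,oval] C=[tile,lathe,flask,tube,drum,clip,mast,hook]
Tick 9: prefer A, take rod from B; A=[-] B=[oval] C=[tile,lathe,flask,tube,drum,clip,mast,hook,rod]
Tick 10: prefer B, take oval from B; A=[-] B=[-] C=[tile,lathe,flask,tube,drum,clip,mast,hook,rod,oval]

Answer: 10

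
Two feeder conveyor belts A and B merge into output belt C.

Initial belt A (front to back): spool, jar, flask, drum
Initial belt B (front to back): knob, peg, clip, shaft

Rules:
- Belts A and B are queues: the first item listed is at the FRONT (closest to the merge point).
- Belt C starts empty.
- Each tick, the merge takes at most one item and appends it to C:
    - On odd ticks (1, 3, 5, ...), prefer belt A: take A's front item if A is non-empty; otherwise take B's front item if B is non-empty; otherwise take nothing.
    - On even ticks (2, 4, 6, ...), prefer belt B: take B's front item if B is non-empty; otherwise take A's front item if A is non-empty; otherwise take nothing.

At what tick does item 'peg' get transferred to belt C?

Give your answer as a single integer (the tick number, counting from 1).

Tick 1: prefer A, take spool from A; A=[jar,flask,drum] B=[knob,peg,clip,shaft] C=[spool]
Tick 2: prefer B, take knob from B; A=[jar,flask,drum] B=[peg,clip,shaft] C=[spool,knob]
Tick 3: prefer A, take jar from A; A=[flask,drum] B=[peg,clip,shaft] C=[spool,knob,jar]
Tick 4: prefer B, take peg from B; A=[flask,drum] B=[clip,shaft] C=[spool,knob,jar,peg]

Answer: 4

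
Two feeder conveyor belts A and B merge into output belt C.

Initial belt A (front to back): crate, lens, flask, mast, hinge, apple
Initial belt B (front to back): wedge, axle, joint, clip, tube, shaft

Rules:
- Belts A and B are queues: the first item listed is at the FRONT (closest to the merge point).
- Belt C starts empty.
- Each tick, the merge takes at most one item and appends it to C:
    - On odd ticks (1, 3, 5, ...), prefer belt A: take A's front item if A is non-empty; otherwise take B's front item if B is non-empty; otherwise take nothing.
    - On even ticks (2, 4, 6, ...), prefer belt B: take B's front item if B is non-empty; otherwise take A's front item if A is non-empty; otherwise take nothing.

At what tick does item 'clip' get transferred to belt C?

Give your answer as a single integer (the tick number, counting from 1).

Tick 1: prefer A, take crate from A; A=[lens,flask,mast,hinge,apple] B=[wedge,axle,joint,clip,tube,shaft] C=[crate]
Tick 2: prefer B, take wedge from B; A=[lens,flask,mast,hinge,apple] B=[axle,joint,clip,tube,shaft] C=[crate,wedge]
Tick 3: prefer A, take lens from A; A=[flask,mast,hinge,apple] B=[axle,joint,clip,tube,shaft] C=[crate,wedge,lens]
Tick 4: prefer B, take axle from B; A=[flask,mast,hinge,apple] B=[joint,clip,tube,shaft] C=[crate,wedge,lens,axle]
Tick 5: prefer A, take flask from A; A=[mast,hinge,apple] B=[joint,clip,tube,shaft] C=[crate,wedge,lens,axle,flask]
Tick 6: prefer B, take joint from B; A=[mast,hinge,apple] B=[clip,tube,shaft] C=[crate,wedge,lens,axle,flask,joint]
Tick 7: prefer A, take mast from A; A=[hinge,apple] B=[clip,tube,shaft] C=[crate,wedge,lens,axle,flask,joint,mast]
Tick 8: prefer B, take clip from B; A=[hinge,apple] B=[tube,shaft] C=[crate,wedge,lens,axle,flask,joint,mast,clip]

Answer: 8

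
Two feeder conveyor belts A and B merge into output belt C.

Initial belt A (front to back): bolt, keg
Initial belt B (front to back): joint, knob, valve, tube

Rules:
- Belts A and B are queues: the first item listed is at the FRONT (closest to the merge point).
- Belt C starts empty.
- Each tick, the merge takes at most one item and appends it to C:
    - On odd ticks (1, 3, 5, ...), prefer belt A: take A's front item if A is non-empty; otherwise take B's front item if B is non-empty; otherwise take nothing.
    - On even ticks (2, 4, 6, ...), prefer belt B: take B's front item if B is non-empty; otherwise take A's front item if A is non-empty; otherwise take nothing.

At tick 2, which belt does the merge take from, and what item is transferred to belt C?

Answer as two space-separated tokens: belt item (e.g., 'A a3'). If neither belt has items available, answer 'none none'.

Tick 1: prefer A, take bolt from A; A=[keg] B=[joint,knob,valve,tube] C=[bolt]
Tick 2: prefer B, take joint from B; A=[keg] B=[knob,valve,tube] C=[bolt,joint]

Answer: B joint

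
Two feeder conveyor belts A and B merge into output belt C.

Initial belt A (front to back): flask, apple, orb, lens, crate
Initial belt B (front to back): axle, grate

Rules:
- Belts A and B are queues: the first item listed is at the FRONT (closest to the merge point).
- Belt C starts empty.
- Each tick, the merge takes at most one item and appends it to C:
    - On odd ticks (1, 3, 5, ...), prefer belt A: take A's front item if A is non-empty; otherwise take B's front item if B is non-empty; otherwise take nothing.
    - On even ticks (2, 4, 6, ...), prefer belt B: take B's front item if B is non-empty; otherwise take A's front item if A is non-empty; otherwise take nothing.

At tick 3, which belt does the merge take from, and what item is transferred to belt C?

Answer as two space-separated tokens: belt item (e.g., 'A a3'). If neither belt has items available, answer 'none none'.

Tick 1: prefer A, take flask from A; A=[apple,orb,lens,crate] B=[axle,grate] C=[flask]
Tick 2: prefer B, take axle from B; A=[apple,orb,lens,crate] B=[grate] C=[flask,axle]
Tick 3: prefer A, take apple from A; A=[orb,lens,crate] B=[grate] C=[flask,axle,apple]

Answer: A apple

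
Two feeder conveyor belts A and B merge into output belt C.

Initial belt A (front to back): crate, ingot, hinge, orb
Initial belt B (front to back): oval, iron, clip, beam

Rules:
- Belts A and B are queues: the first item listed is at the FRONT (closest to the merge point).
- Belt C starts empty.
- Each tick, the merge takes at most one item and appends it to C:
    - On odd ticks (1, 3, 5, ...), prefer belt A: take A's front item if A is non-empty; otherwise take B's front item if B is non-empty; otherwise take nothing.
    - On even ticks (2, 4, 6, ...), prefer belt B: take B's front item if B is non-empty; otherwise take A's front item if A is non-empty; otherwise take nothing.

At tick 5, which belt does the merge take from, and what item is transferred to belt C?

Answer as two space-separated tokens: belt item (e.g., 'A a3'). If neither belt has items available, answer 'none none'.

Tick 1: prefer A, take crate from A; A=[ingot,hinge,orb] B=[oval,iron,clip,beam] C=[crate]
Tick 2: prefer B, take oval from B; A=[ingot,hinge,orb] B=[iron,clip,beam] C=[crate,oval]
Tick 3: prefer A, take ingot from A; A=[hinge,orb] B=[iron,clip,beam] C=[crate,oval,ingot]
Tick 4: prefer B, take iron from B; A=[hinge,orb] B=[clip,beam] C=[crate,oval,ingot,iron]
Tick 5: prefer A, take hinge from A; A=[orb] B=[clip,beam] C=[crate,oval,ingot,iron,hinge]

Answer: A hinge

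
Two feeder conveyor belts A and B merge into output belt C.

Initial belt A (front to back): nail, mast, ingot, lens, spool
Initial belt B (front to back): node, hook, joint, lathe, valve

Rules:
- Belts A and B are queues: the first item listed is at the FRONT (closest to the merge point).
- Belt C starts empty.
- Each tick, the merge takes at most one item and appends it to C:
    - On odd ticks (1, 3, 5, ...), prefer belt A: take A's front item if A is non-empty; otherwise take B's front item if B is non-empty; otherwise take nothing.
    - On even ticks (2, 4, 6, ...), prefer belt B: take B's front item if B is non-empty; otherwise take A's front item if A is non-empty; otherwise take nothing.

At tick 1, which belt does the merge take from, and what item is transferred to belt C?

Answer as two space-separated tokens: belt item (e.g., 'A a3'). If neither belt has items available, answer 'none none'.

Tick 1: prefer A, take nail from A; A=[mast,ingot,lens,spool] B=[node,hook,joint,lathe,valve] C=[nail]

Answer: A nail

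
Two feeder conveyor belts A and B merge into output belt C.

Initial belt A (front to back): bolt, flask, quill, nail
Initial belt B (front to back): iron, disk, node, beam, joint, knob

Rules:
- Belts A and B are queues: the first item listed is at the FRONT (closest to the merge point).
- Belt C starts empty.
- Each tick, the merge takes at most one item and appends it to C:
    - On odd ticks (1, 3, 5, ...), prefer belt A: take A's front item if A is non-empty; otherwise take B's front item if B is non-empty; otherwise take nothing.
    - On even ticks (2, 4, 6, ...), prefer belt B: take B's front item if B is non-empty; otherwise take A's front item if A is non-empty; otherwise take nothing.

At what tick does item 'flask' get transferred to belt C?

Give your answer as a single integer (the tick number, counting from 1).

Tick 1: prefer A, take bolt from A; A=[flask,quill,nail] B=[iron,disk,node,beam,joint,knob] C=[bolt]
Tick 2: prefer B, take iron from B; A=[flask,quill,nail] B=[disk,node,beam,joint,knob] C=[bolt,iron]
Tick 3: prefer A, take flask from A; A=[quill,nail] B=[disk,node,beam,joint,knob] C=[bolt,iron,flask]

Answer: 3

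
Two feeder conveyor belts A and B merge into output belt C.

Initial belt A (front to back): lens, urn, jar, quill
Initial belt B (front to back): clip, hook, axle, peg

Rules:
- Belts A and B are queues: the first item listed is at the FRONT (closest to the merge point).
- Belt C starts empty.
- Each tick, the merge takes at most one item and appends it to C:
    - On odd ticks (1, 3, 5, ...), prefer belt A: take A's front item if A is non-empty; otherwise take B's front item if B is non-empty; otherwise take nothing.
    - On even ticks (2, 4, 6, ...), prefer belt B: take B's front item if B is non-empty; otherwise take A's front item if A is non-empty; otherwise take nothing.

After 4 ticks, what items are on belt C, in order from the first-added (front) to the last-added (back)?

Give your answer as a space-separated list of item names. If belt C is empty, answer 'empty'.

Tick 1: prefer A, take lens from A; A=[urn,jar,quill] B=[clip,hook,axle,peg] C=[lens]
Tick 2: prefer B, take clip from B; A=[urn,jar,quill] B=[hook,axle,peg] C=[lens,clip]
Tick 3: prefer A, take urn from A; A=[jar,quill] B=[hook,axle,peg] C=[lens,clip,urn]
Tick 4: prefer B, take hook from B; A=[jar,quill] B=[axle,peg] C=[lens,clip,urn,hook]

Answer: lens clip urn hook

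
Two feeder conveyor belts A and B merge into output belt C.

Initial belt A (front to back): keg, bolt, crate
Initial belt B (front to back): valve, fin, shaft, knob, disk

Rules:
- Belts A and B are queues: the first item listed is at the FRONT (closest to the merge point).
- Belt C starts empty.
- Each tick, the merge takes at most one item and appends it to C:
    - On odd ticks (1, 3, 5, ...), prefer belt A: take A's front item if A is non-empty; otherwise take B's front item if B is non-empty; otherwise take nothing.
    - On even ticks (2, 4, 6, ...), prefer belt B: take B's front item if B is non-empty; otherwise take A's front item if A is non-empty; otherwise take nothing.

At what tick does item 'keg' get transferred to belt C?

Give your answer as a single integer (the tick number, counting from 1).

Answer: 1

Derivation:
Tick 1: prefer A, take keg from A; A=[bolt,crate] B=[valve,fin,shaft,knob,disk] C=[keg]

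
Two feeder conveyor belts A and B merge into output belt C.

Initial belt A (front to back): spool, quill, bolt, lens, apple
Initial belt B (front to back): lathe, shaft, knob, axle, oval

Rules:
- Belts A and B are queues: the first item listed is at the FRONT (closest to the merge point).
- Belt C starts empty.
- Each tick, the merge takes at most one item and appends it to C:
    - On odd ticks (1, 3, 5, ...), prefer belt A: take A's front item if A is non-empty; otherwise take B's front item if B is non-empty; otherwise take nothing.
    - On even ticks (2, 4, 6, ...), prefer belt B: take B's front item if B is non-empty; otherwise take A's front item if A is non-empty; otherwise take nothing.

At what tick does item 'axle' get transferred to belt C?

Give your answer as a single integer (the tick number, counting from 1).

Tick 1: prefer A, take spool from A; A=[quill,bolt,lens,apple] B=[lathe,shaft,knob,axle,oval] C=[spool]
Tick 2: prefer B, take lathe from B; A=[quill,bolt,lens,apple] B=[shaft,knob,axle,oval] C=[spool,lathe]
Tick 3: prefer A, take quill from A; A=[bolt,lens,apple] B=[shaft,knob,axle,oval] C=[spool,lathe,quill]
Tick 4: prefer B, take shaft from B; A=[bolt,lens,apple] B=[knob,axle,oval] C=[spool,lathe,quill,shaft]
Tick 5: prefer A, take bolt from A; A=[lens,apple] B=[knob,axle,oval] C=[spool,lathe,quill,shaft,bolt]
Tick 6: prefer B, take knob from B; A=[lens,apple] B=[axle,oval] C=[spool,lathe,quill,shaft,bolt,knob]
Tick 7: prefer A, take lens from A; A=[apple] B=[axle,oval] C=[spool,lathe,quill,shaft,bolt,knob,lens]
Tick 8: prefer B, take axle from B; A=[apple] B=[oval] C=[spool,lathe,quill,shaft,bolt,knob,lens,axle]

Answer: 8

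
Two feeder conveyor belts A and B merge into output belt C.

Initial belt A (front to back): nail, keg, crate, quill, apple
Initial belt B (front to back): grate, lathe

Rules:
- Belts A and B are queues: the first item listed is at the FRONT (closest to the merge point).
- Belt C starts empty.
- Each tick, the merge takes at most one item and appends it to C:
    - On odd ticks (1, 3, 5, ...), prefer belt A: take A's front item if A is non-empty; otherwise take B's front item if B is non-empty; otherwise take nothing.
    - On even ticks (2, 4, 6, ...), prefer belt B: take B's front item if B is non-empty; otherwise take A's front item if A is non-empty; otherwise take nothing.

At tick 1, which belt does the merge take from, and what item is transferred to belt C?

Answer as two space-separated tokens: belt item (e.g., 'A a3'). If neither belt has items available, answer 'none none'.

Tick 1: prefer A, take nail from A; A=[keg,crate,quill,apple] B=[grate,lathe] C=[nail]

Answer: A nail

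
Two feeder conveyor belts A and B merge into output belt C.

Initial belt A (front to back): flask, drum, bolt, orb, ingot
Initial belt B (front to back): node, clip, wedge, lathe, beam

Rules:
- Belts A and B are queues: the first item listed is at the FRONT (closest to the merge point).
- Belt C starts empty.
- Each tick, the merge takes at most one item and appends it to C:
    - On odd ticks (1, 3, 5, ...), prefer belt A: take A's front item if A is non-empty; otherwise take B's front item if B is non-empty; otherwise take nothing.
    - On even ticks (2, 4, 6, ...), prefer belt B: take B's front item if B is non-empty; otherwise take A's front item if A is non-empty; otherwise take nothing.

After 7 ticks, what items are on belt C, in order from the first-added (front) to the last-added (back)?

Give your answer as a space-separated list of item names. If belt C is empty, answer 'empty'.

Answer: flask node drum clip bolt wedge orb

Derivation:
Tick 1: prefer A, take flask from A; A=[drum,bolt,orb,ingot] B=[node,clip,wedge,lathe,beam] C=[flask]
Tick 2: prefer B, take node from B; A=[drum,bolt,orb,ingot] B=[clip,wedge,lathe,beam] C=[flask,node]
Tick 3: prefer A, take drum from A; A=[bolt,orb,ingot] B=[clip,wedge,lathe,beam] C=[flask,node,drum]
Tick 4: prefer B, take clip from B; A=[bolt,orb,ingot] B=[wedge,lathe,beam] C=[flask,node,drum,clip]
Tick 5: prefer A, take bolt from A; A=[orb,ingot] B=[wedge,lathe,beam] C=[flask,node,drum,clip,bolt]
Tick 6: prefer B, take wedge from B; A=[orb,ingot] B=[lathe,beam] C=[flask,node,drum,clip,bolt,wedge]
Tick 7: prefer A, take orb from A; A=[ingot] B=[lathe,beam] C=[flask,node,drum,clip,bolt,wedge,orb]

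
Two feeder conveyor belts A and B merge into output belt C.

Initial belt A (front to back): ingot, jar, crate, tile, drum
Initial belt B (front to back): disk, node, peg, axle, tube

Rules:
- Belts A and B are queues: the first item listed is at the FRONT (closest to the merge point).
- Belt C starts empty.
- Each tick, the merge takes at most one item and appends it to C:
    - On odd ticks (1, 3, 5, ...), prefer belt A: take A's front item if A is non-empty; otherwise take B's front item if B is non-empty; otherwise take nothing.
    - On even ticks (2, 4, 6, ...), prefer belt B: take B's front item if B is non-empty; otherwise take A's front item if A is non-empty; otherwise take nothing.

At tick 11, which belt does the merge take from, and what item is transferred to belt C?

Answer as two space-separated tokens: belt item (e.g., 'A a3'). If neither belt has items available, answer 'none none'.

Answer: none none

Derivation:
Tick 1: prefer A, take ingot from A; A=[jar,crate,tile,drum] B=[disk,node,peg,axle,tube] C=[ingot]
Tick 2: prefer B, take disk from B; A=[jar,crate,tile,drum] B=[node,peg,axle,tube] C=[ingot,disk]
Tick 3: prefer A, take jar from A; A=[crate,tile,drum] B=[node,peg,axle,tube] C=[ingot,disk,jar]
Tick 4: prefer B, take node from B; A=[crate,tile,drum] B=[peg,axle,tube] C=[ingot,disk,jar,node]
Tick 5: prefer A, take crate from A; A=[tile,drum] B=[peg,axle,tube] C=[ingot,disk,jar,node,crate]
Tick 6: prefer B, take peg from B; A=[tile,drum] B=[axle,tube] C=[ingot,disk,jar,node,crate,peg]
Tick 7: prefer A, take tile from A; A=[drum] B=[axle,tube] C=[ingot,disk,jar,node,crate,peg,tile]
Tick 8: prefer B, take axle from B; A=[drum] B=[tube] C=[ingot,disk,jar,node,crate,peg,tile,axle]
Tick 9: prefer A, take drum from A; A=[-] B=[tube] C=[ingot,disk,jar,node,crate,peg,tile,axle,drum]
Tick 10: prefer B, take tube from B; A=[-] B=[-] C=[ingot,disk,jar,node,crate,peg,tile,axle,drum,tube]
Tick 11: prefer A, both empty, nothing taken; A=[-] B=[-] C=[ingot,disk,jar,node,crate,peg,tile,axle,drum,tube]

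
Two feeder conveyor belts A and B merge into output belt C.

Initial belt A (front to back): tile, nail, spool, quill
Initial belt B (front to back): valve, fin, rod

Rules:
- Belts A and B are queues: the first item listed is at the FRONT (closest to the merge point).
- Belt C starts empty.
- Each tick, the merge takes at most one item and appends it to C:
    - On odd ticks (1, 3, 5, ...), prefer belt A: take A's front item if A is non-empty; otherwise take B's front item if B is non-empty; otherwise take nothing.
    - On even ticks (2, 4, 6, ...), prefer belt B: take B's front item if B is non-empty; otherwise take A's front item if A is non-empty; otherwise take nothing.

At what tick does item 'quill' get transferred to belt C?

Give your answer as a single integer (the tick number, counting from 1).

Answer: 7

Derivation:
Tick 1: prefer A, take tile from A; A=[nail,spool,quill] B=[valve,fin,rod] C=[tile]
Tick 2: prefer B, take valve from B; A=[nail,spool,quill] B=[fin,rod] C=[tile,valve]
Tick 3: prefer A, take nail from A; A=[spool,quill] B=[fin,rod] C=[tile,valve,nail]
Tick 4: prefer B, take fin from B; A=[spool,quill] B=[rod] C=[tile,valve,nail,fin]
Tick 5: prefer A, take spool from A; A=[quill] B=[rod] C=[tile,valve,nail,fin,spool]
Tick 6: prefer B, take rod from B; A=[quill] B=[-] C=[tile,valve,nail,fin,spool,rod]
Tick 7: prefer A, take quill from A; A=[-] B=[-] C=[tile,valve,nail,fin,spool,rod,quill]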